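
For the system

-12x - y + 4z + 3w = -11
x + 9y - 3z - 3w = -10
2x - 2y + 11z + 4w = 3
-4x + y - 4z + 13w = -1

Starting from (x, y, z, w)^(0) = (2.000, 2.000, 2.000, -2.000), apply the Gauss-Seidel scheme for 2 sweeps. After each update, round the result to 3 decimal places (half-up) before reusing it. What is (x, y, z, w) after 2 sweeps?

(1.344, -0.894, -0.311, 0.310)

Iteration 1:
  x = (-11 - (-1)·2.000 - (4)·2.000 - (3)·-2.000) / (-12) = 0.917
  y = (-10 - (1)·0.917 - (-3)·2.000 - (-3)·-2.000) / (9) = -1.213
  z = (3 - (2)·0.917 - (-2)·-1.213 - (4)·-2.000) / (11) = 0.613
  w = (-1 - (-4)·0.917 - (1)·-1.213 - (-4)·0.613) / (13) = 0.487
Iteration 2:
  x = (-11 - (-1)·-1.213 - (4)·0.613 - (3)·0.487) / (-12) = 1.344
  y = (-10 - (1)·1.344 - (-3)·0.613 - (-3)·0.487) / (9) = -0.894
  z = (3 - (2)·1.344 - (-2)·-0.894 - (4)·0.487) / (11) = -0.311
  w = (-1 - (-4)·1.344 - (1)·-0.894 - (-4)·-0.311) / (13) = 0.310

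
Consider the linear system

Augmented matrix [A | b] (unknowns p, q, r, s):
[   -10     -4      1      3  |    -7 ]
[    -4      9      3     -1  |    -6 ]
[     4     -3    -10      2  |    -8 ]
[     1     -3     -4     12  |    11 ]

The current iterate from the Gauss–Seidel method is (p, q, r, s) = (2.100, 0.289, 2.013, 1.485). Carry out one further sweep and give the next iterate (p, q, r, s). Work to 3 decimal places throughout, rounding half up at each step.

One sweep:
  p = (-7 - (-4)·0.289 - (1)·2.013 - (3)·1.485) / (-10) = 1.231
  q = (-6 - (-4)·1.231 - (3)·2.013 - (-1)·1.485) / (9) = -0.626
  r = (-8 - (4)·1.231 - (-3)·-0.626 - (2)·1.485) / (-10) = 1.777
  s = (11 - (1)·1.231 - (-3)·-0.626 - (-4)·1.777) / (12) = 1.250

(1.231, -0.626, 1.777, 1.250)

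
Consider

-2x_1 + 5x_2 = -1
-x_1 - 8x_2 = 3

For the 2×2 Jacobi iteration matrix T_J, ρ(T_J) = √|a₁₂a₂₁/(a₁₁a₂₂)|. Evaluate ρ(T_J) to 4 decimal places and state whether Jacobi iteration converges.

a₁₂a₂₁/(a₁₁a₂₂) = (5)·(-1) / ((-2)·(-8)) = -0.312500
ρ = √|-0.312500| = √0.312500 = 0.5590
ρ < 1, so Jacobi converges

0.5590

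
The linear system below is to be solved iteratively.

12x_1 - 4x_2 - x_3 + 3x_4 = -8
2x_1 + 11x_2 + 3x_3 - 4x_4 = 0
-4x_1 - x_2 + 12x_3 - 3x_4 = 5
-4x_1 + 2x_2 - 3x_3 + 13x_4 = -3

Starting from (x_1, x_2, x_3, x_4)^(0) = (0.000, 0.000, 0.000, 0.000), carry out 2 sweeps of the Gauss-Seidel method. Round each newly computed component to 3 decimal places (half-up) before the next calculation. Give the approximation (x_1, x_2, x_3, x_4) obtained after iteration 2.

(-0.507, -0.112, 0.136, -0.338)

Iteration 1:
  x_1 = (-8 - (-4)·0.000 - (-1)·0.000 - (3)·0.000) / (12) = -0.667
  x_2 = (0 - (2)·-0.667 - (3)·0.000 - (-4)·0.000) / (11) = 0.121
  x_3 = (5 - (-4)·-0.667 - (-1)·0.121 - (-3)·0.000) / (12) = 0.204
  x_4 = (-3 - (-4)·-0.667 - (2)·0.121 - (-3)·0.204) / (13) = -0.408
Iteration 2:
  x_1 = (-8 - (-4)·0.121 - (-1)·0.204 - (3)·-0.408) / (12) = -0.507
  x_2 = (0 - (2)·-0.507 - (3)·0.204 - (-4)·-0.408) / (11) = -0.112
  x_3 = (5 - (-4)·-0.507 - (-1)·-0.112 - (-3)·-0.408) / (12) = 0.136
  x_4 = (-3 - (-4)·-0.507 - (2)·-0.112 - (-3)·0.136) / (13) = -0.338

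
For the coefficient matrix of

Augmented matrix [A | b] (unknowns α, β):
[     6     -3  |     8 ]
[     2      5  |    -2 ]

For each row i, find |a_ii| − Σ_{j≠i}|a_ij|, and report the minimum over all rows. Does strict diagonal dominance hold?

row 1: |6| − (3) = 3
row 2: |5| − (2) = 3
minimum over rows = 3 → strictly diagonally dominant (convergence guaranteed)

3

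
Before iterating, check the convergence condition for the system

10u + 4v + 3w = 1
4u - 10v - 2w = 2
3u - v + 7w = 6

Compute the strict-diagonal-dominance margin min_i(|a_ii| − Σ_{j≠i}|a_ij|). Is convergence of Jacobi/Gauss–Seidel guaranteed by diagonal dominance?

3

row 1: |10| − (4+3) = 3
row 2: |-10| − (4+2) = 4
row 3: |7| − (3+1) = 3
minimum over rows = 3 → strictly diagonally dominant (convergence guaranteed)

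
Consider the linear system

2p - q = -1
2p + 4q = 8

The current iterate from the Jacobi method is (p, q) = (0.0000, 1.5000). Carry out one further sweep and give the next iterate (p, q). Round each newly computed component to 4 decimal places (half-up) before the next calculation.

One sweep:
  p = (-1 - (-1)·1.5000) / (2) = 0.2500
  q = (8 - (2)·0.0000) / (4) = 2.0000

(0.2500, 2.0000)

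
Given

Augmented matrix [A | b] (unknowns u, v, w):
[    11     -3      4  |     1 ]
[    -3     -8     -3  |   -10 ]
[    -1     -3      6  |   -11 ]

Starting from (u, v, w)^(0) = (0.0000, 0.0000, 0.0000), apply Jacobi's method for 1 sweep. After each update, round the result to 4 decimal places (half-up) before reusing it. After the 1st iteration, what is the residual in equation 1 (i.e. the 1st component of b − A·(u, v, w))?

Iteration 1:
  u = (1 - (-3)·0.0000 - (4)·0.0000) / (11) = 0.0909
  v = (-10 - (-3)·0.0000 - (-3)·0.0000) / (-8) = 1.2500
  w = (-11 - (-1)·0.0000 - (-3)·0.0000) / (6) = -1.8333
Residual b − A·x = (11.0833, -5.2272, 3.8407)

11.0833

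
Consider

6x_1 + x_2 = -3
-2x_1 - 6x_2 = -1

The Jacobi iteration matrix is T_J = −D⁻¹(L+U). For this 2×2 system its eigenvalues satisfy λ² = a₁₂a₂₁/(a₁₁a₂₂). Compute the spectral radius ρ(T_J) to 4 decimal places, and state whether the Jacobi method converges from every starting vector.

0.2357

a₁₂a₂₁/(a₁₁a₂₂) = (1)·(-2) / ((6)·(-6)) = 0.055556
ρ = √|0.055556| = √0.055556 = 0.2357
ρ < 1, so Jacobi converges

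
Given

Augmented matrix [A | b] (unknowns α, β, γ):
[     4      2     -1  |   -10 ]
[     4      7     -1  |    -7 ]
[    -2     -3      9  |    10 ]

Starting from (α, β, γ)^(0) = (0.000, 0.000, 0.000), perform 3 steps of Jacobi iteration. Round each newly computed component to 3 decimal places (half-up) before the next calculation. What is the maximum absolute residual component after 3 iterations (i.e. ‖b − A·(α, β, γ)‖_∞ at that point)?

4.764

Iteration 1:
  α = (-10 - (2)·0.000 - (-1)·0.000) / (4) = -2.500
  β = (-7 - (4)·0.000 - (-1)·0.000) / (7) = -1.000
  γ = (10 - (-2)·0.000 - (-3)·0.000) / (9) = 1.111
Iteration 2:
  α = (-10 - (2)·-1.000 - (-1)·1.111) / (4) = -1.722
  β = (-7 - (4)·-2.500 - (-1)·1.111) / (7) = 0.587
  γ = (10 - (-2)·-2.500 - (-3)·-1.000) / (9) = 0.222
Iteration 3:
  α = (-10 - (2)·0.587 - (-1)·0.222) / (4) = -2.738
  β = (-7 - (4)·-1.722 - (-1)·0.222) / (7) = 0.016
  γ = (10 - (-2)·-1.722 - (-3)·0.587) / (9) = 0.924
Residual b − A·x = (1.844, 4.764, -3.744); ∞-norm = 4.764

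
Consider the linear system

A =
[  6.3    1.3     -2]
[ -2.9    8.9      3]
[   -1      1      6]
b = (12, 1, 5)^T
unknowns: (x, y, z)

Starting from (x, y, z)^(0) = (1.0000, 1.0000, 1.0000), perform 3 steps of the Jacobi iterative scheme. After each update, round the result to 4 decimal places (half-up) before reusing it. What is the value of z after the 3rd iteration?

1.1100

Iteration 1:
  x = (12 - (1.3)·1.0000 - (-2)·1.0000) / (6.3) = 2.0159
  y = (1 - (-2.9)·1.0000 - (3)·1.0000) / (8.9) = 0.1011
  z = (5 - (-1)·1.0000 - (1)·1.0000) / (6) = 0.8333
Iteration 2:
  x = (12 - (1.3)·0.1011 - (-2)·0.8333) / (6.3) = 2.1484
  y = (1 - (-2.9)·2.0159 - (3)·0.8333) / (8.9) = 0.4883
  z = (5 - (-1)·2.0159 - (1)·0.1011) / (6) = 1.1525
Iteration 3:
  x = (12 - (1.3)·0.4883 - (-2)·1.1525) / (6.3) = 2.1699
  y = (1 - (-2.9)·2.1484 - (3)·1.1525) / (8.9) = 0.4239
  z = (5 - (-1)·2.1484 - (1)·0.4883) / (6) = 1.1100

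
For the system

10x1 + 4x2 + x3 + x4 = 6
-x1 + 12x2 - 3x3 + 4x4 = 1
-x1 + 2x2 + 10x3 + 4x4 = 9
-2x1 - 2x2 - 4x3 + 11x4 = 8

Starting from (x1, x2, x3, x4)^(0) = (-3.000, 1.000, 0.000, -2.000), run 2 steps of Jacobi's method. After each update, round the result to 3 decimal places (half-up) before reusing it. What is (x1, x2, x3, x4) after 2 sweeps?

Iteration 1:
  x1 = (6 - (4)·1.000 - (1)·0.000 - (1)·-2.000) / (10) = 0.400
  x2 = (1 - (-1)·-3.000 - (-3)·0.000 - (4)·-2.000) / (12) = 0.500
  x3 = (9 - (-1)·-3.000 - (2)·1.000 - (4)·-2.000) / (10) = 1.200
  x4 = (8 - (-2)·-3.000 - (-2)·1.000 - (-4)·0.000) / (11) = 0.364
Iteration 2:
  x1 = (6 - (4)·0.500 - (1)·1.200 - (1)·0.364) / (10) = 0.244
  x2 = (1 - (-1)·0.400 - (-3)·1.200 - (4)·0.364) / (12) = 0.295
  x3 = (9 - (-1)·0.400 - (2)·0.500 - (4)·0.364) / (10) = 0.694
  x4 = (8 - (-2)·0.400 - (-2)·0.500 - (-4)·1.200) / (11) = 1.327

(0.244, 0.295, 0.694, 1.327)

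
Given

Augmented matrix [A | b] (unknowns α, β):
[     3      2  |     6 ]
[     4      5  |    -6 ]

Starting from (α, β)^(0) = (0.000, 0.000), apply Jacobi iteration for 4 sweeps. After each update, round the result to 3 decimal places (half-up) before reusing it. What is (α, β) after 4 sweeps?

(4.293, -4.294)

Iteration 1:
  α = (6 - (2)·0.000) / (3) = 2.000
  β = (-6 - (4)·0.000) / (5) = -1.200
Iteration 2:
  α = (6 - (2)·-1.200) / (3) = 2.800
  β = (-6 - (4)·2.000) / (5) = -2.800
Iteration 3:
  α = (6 - (2)·-2.800) / (3) = 3.867
  β = (-6 - (4)·2.800) / (5) = -3.440
Iteration 4:
  α = (6 - (2)·-3.440) / (3) = 4.293
  β = (-6 - (4)·3.867) / (5) = -4.294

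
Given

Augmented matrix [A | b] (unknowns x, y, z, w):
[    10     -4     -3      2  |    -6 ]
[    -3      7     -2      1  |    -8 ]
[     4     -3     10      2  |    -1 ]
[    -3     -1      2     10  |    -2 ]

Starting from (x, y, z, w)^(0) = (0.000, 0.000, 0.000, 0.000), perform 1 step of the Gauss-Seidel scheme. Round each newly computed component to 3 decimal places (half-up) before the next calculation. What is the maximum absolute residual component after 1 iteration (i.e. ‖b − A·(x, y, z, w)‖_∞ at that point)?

Iteration 1:
  x = (-6 - (-4)·0.000 - (-3)·0.000 - (2)·0.000) / (10) = -0.600
  y = (-8 - (-3)·-0.600 - (-2)·0.000 - (1)·0.000) / (7) = -1.400
  z = (-1 - (4)·-0.600 - (-3)·-1.400 - (2)·0.000) / (10) = -0.280
  w = (-2 - (-3)·-0.600 - (-1)·-1.400 - (2)·-0.280) / (10) = -0.464
Residual b − A·x = (-5.512, -0.096, 0.928, 0.000); ∞-norm = 5.512

5.512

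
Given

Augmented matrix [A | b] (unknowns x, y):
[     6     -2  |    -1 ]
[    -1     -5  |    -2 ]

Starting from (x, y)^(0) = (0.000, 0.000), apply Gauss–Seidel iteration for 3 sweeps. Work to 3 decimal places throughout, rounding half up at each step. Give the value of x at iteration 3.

-0.032

Iteration 1:
  x = (-1 - (-2)·0.000) / (6) = -0.167
  y = (-2 - (-1)·-0.167) / (-5) = 0.433
Iteration 2:
  x = (-1 - (-2)·0.433) / (6) = -0.022
  y = (-2 - (-1)·-0.022) / (-5) = 0.404
Iteration 3:
  x = (-1 - (-2)·0.404) / (6) = -0.032
  y = (-2 - (-1)·-0.032) / (-5) = 0.406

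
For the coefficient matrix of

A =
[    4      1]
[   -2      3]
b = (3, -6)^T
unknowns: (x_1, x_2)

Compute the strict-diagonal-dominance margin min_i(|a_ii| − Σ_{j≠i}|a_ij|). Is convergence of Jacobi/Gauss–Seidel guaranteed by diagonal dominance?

1

row 1: |4| − (1) = 3
row 2: |3| − (2) = 1
minimum over rows = 1 → strictly diagonally dominant (convergence guaranteed)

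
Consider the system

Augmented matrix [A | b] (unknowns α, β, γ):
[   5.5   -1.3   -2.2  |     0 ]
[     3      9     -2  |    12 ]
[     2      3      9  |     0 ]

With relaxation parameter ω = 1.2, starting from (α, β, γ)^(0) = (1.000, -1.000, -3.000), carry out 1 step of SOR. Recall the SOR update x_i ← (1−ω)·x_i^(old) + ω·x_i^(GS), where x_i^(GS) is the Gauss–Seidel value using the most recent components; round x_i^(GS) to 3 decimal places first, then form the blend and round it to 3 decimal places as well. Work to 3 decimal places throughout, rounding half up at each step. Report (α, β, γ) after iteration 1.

(-1.923, 1.770, 0.404)

Iteration 1:
  α: GS value = (0 - (-1.3)·-1.000 - (-2.2)·-3.000) / (5.5) = -1.436;  α ← (1−ω)·1.000 + ω·-1.436 = -1.923
  β: GS value = (12 - (3)·-1.923 - (-2)·-3.000) / (9) = 1.308;  β ← (1−ω)·-1.000 + ω·1.308 = 1.770
  γ: GS value = (0 - (2)·-1.923 - (3)·1.770) / (9) = -0.163;  γ ← (1−ω)·-3.000 + ω·-0.163 = 0.404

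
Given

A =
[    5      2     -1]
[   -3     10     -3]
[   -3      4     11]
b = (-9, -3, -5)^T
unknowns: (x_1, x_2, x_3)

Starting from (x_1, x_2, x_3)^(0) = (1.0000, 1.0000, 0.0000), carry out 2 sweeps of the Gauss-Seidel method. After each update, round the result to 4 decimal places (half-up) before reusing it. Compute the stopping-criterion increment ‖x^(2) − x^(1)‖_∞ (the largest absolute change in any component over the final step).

0.6429

Iteration 1:
  x_1 = (-9 - (2)·1.0000 - (-1)·0.0000) / (5) = -2.2000
  x_2 = (-3 - (-3)·-2.2000 - (-3)·0.0000) / (10) = -0.9600
  x_3 = (-5 - (-3)·-2.2000 - (4)·-0.9600) / (11) = -0.7055
Iteration 2:
  x_1 = (-9 - (2)·-0.9600 - (-1)·-0.7055) / (5) = -1.5571
  x_2 = (-3 - (-3)·-1.5571 - (-3)·-0.7055) / (10) = -0.9788
  x_3 = (-5 - (-3)·-1.5571 - (4)·-0.9788) / (11) = -0.5233
Change: (0.6429, -0.0188, 0.1822) → max |·| = 0.6429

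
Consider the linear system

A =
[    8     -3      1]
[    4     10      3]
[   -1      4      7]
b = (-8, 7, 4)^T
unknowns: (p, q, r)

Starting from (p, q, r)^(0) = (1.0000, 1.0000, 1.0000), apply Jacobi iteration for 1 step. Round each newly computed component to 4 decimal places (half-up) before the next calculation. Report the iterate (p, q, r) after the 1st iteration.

Iteration 1:
  p = (-8 - (-3)·1.0000 - (1)·1.0000) / (8) = -0.7500
  q = (7 - (4)·1.0000 - (3)·1.0000) / (10) = 0.0000
  r = (4 - (-1)·1.0000 - (4)·1.0000) / (7) = 0.1429

(-0.7500, 0.0000, 0.1429)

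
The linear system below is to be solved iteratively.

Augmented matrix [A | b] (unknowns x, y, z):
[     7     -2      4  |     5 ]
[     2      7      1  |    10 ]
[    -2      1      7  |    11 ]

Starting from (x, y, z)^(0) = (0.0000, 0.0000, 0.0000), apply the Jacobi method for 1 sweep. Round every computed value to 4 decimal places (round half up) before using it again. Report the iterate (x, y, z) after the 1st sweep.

Iteration 1:
  x = (5 - (-2)·0.0000 - (4)·0.0000) / (7) = 0.7143
  y = (10 - (2)·0.0000 - (1)·0.0000) / (7) = 1.4286
  z = (11 - (-2)·0.0000 - (1)·0.0000) / (7) = 1.5714

(0.7143, 1.4286, 1.5714)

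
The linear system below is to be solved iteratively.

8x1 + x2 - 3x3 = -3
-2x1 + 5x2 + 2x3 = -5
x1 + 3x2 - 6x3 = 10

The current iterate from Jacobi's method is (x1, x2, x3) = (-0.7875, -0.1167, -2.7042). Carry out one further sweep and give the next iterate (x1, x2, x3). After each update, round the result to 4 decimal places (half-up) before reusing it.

(-1.3745, -0.2333, -1.8563)

One sweep:
  x1 = (-3 - (1)·-0.1167 - (-3)·-2.7042) / (8) = -1.3745
  x2 = (-5 - (-2)·-0.7875 - (2)·-2.7042) / (5) = -0.2333
  x3 = (10 - (1)·-0.7875 - (3)·-0.1167) / (-6) = -1.8563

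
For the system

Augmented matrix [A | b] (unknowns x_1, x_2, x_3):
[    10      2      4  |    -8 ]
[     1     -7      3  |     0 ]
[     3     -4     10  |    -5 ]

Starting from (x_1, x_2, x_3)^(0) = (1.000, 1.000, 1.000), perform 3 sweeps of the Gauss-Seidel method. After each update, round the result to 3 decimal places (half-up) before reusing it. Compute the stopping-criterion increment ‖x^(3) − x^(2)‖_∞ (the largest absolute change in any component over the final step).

0.191

Iteration 1:
  x_1 = (-8 - (2)·1.000 - (4)·1.000) / (10) = -1.400
  x_2 = (0 - (1)·-1.400 - (3)·1.000) / (-7) = 0.229
  x_3 = (-5 - (3)·-1.400 - (-4)·0.229) / (10) = 0.012
Iteration 2:
  x_1 = (-8 - (2)·0.229 - (4)·0.012) / (10) = -0.851
  x_2 = (0 - (1)·-0.851 - (3)·0.012) / (-7) = -0.116
  x_3 = (-5 - (3)·-0.851 - (-4)·-0.116) / (10) = -0.291
Iteration 3:
  x_1 = (-8 - (2)·-0.116 - (4)·-0.291) / (10) = -0.660
  x_2 = (0 - (1)·-0.660 - (3)·-0.291) / (-7) = -0.219
  x_3 = (-5 - (3)·-0.660 - (-4)·-0.219) / (10) = -0.390
Change: (0.191, -0.103, -0.099) → max |·| = 0.191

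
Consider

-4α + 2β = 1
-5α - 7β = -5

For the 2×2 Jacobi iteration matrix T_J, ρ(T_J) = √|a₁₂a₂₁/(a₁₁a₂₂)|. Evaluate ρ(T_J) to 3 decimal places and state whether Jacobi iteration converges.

0.598

a₁₂a₂₁/(a₁₁a₂₂) = (2)·(-5) / ((-4)·(-7)) = -0.357143
ρ = √|-0.357143| = √0.357143 = 0.598
ρ < 1, so Jacobi converges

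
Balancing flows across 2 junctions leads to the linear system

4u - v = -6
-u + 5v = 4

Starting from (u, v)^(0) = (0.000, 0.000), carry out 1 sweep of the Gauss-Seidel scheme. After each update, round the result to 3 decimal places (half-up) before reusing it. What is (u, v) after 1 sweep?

Iteration 1:
  u = (-6 - (-1)·0.000) / (4) = -1.500
  v = (4 - (-1)·-1.500) / (5) = 0.500

(-1.500, 0.500)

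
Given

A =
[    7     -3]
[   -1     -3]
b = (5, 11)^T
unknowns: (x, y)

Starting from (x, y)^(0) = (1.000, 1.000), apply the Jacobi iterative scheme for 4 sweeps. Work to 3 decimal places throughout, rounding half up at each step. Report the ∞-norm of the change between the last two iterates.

Iteration 1:
  x = (5 - (-3)·1.000) / (7) = 1.143
  y = (11 - (-1)·1.000) / (-3) = -4.000
Iteration 2:
  x = (5 - (-3)·-4.000) / (7) = -1.000
  y = (11 - (-1)·1.143) / (-3) = -4.048
Iteration 3:
  x = (5 - (-3)·-4.048) / (7) = -1.021
  y = (11 - (-1)·-1.000) / (-3) = -3.333
Iteration 4:
  x = (5 - (-3)·-3.333) / (7) = -0.714
  y = (11 - (-1)·-1.021) / (-3) = -3.326
Change: (0.307, 0.007) → max |·| = 0.307

0.307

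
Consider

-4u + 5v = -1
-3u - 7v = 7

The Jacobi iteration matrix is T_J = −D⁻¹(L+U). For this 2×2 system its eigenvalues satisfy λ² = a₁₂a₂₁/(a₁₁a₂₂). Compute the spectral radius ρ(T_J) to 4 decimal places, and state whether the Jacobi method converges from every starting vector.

0.7319

a₁₂a₂₁/(a₁₁a₂₂) = (5)·(-3) / ((-4)·(-7)) = -0.535714
ρ = √|-0.535714| = √0.535714 = 0.7319
ρ < 1, so Jacobi converges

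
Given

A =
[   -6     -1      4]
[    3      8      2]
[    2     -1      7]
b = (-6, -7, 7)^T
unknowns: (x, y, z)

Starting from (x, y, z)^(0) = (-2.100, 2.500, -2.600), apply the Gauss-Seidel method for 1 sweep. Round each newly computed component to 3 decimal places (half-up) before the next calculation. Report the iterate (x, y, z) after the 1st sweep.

Iteration 1:
  x = (-6 - (-1)·2.500 - (4)·-2.600) / (-6) = -1.150
  y = (-7 - (3)·-1.150 - (2)·-2.600) / (8) = 0.206
  z = (7 - (2)·-1.150 - (-1)·0.206) / (7) = 1.358

(-1.150, 0.206, 1.358)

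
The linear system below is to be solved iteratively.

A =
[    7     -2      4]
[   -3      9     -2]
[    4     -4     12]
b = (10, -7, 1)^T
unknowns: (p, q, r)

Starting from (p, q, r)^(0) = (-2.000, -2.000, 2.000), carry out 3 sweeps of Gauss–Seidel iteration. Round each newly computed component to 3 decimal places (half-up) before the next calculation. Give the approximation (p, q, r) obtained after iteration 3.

(1.593, -0.349, -0.564)

Iteration 1:
  p = (10 - (-2)·-2.000 - (4)·2.000) / (7) = -0.286
  q = (-7 - (-3)·-0.286 - (-2)·2.000) / (9) = -0.429
  r = (1 - (4)·-0.286 - (-4)·-0.429) / (12) = 0.036
Iteration 2:
  p = (10 - (-2)·-0.429 - (4)·0.036) / (7) = 1.285
  q = (-7 - (-3)·1.285 - (-2)·0.036) / (9) = -0.341
  r = (1 - (4)·1.285 - (-4)·-0.341) / (12) = -0.459
Iteration 3:
  p = (10 - (-2)·-0.341 - (4)·-0.459) / (7) = 1.593
  q = (-7 - (-3)·1.593 - (-2)·-0.459) / (9) = -0.349
  r = (1 - (4)·1.593 - (-4)·-0.349) / (12) = -0.564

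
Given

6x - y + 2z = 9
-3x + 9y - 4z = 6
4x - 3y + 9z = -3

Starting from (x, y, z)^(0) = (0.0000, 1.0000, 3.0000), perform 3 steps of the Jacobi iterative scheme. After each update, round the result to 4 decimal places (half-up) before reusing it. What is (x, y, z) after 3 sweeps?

(1.6358, 1.2942, -0.8518)

Iteration 1:
  x = (9 - (-1)·1.0000 - (2)·3.0000) / (6) = 0.6667
  y = (6 - (-3)·0.0000 - (-4)·3.0000) / (9) = 2.0000
  z = (-3 - (4)·0.0000 - (-3)·1.0000) / (9) = 0.0000
Iteration 2:
  x = (9 - (-1)·2.0000 - (2)·0.0000) / (6) = 1.8333
  y = (6 - (-3)·0.6667 - (-4)·0.0000) / (9) = 0.8889
  z = (-3 - (4)·0.6667 - (-3)·2.0000) / (9) = 0.0370
Iteration 3:
  x = (9 - (-1)·0.8889 - (2)·0.0370) / (6) = 1.6358
  y = (6 - (-3)·1.8333 - (-4)·0.0370) / (9) = 1.2942
  z = (-3 - (4)·1.8333 - (-3)·0.8889) / (9) = -0.8518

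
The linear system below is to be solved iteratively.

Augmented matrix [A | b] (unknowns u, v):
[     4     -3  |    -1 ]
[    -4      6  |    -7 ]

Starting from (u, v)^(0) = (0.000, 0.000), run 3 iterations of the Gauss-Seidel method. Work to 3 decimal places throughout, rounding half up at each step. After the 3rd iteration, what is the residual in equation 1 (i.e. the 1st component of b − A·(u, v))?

Iteration 1:
  u = (-1 - (-3)·0.000) / (4) = -0.250
  v = (-7 - (-4)·-0.250) / (6) = -1.333
Iteration 2:
  u = (-1 - (-3)·-1.333) / (4) = -1.250
  v = (-7 - (-4)·-1.250) / (6) = -2.000
Iteration 3:
  u = (-1 - (-3)·-2.000) / (4) = -1.750
  v = (-7 - (-4)·-1.750) / (6) = -2.333
Residual b − A·x = (-0.999, -0.002)

-0.999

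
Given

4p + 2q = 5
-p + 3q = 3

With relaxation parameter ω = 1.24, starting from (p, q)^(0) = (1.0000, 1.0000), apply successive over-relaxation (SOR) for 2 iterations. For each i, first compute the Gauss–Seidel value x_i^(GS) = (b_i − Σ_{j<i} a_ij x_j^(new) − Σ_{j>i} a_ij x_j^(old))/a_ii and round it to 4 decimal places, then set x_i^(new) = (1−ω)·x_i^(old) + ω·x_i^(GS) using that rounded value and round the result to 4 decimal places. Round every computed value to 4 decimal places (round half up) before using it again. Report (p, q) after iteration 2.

(0.5876, 1.1745)

Iteration 1:
  p: GS value = (5 - (2)·1.0000) / (4) = 0.7500;  p ← (1−ω)·1.0000 + ω·0.7500 = 0.6900
  q: GS value = (3 - (-1)·0.6900) / (3) = 1.2300;  q ← (1−ω)·1.0000 + ω·1.2300 = 1.2852
Iteration 2:
  p: GS value = (5 - (2)·1.2852) / (4) = 0.6074;  p ← (1−ω)·0.6900 + ω·0.6074 = 0.5876
  q: GS value = (3 - (-1)·0.5876) / (3) = 1.1959;  q ← (1−ω)·1.2852 + ω·1.1959 = 1.1745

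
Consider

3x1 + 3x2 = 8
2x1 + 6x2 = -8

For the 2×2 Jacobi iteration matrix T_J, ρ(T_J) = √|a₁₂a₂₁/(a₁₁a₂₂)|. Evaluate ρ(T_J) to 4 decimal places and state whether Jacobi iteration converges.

a₁₂a₂₁/(a₁₁a₂₂) = (3)·(2) / ((3)·(6)) = 0.333333
ρ = √|0.333333| = √0.333333 = 0.5774
ρ < 1, so Jacobi converges

0.5774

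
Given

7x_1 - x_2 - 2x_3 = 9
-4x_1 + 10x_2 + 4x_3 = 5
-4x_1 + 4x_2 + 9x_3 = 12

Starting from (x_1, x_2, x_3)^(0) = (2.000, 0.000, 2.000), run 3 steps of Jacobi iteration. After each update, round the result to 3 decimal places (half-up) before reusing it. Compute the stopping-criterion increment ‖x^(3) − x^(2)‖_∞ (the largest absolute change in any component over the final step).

Iteration 1:
  x_1 = (9 - (-1)·0.000 - (-2)·2.000) / (7) = 1.857
  x_2 = (5 - (-4)·2.000 - (4)·2.000) / (10) = 0.500
  x_3 = (12 - (-4)·2.000 - (4)·0.000) / (9) = 2.222
Iteration 2:
  x_1 = (9 - (-1)·0.500 - (-2)·2.222) / (7) = 1.992
  x_2 = (5 - (-4)·1.857 - (4)·2.222) / (10) = 0.354
  x_3 = (12 - (-4)·1.857 - (4)·0.500) / (9) = 1.936
Iteration 3:
  x_1 = (9 - (-1)·0.354 - (-2)·1.936) / (7) = 1.889
  x_2 = (5 - (-4)·1.992 - (4)·1.936) / (10) = 0.522
  x_3 = (12 - (-4)·1.992 - (4)·0.354) / (9) = 2.061
Change: (-0.103, 0.168, 0.125) → max |·| = 0.168

0.168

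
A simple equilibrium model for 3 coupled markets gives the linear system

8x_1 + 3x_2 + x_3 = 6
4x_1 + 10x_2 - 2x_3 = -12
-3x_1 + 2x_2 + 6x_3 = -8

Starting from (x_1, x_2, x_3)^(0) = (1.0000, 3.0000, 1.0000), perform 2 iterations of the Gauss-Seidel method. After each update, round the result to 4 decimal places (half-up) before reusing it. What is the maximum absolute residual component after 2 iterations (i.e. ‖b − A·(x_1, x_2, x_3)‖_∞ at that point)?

2.4810

Iteration 1:
  x_1 = (6 - (3)·3.0000 - (1)·1.0000) / (8) = -0.5000
  x_2 = (-12 - (4)·-0.5000 - (-2)·1.0000) / (10) = -0.8000
  x_3 = (-8 - (-3)·-0.5000 - (2)·-0.8000) / (6) = -1.3167
Iteration 2:
  x_1 = (6 - (3)·-0.8000 - (1)·-1.3167) / (8) = 1.2146
  x_2 = (-12 - (4)·1.2146 - (-2)·-1.3167) / (10) = -1.9492
  x_3 = (-8 - (-3)·1.2146 - (2)·-1.9492) / (6) = -0.0763
Residual b − A·x = (2.2071, 2.4810, 0.0000); ∞-norm = 2.4810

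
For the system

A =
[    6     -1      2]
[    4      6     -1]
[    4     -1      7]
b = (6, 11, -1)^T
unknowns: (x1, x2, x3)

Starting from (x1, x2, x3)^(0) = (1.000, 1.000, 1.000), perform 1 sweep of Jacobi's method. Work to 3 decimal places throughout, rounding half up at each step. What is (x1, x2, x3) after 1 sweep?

(0.833, 1.333, -0.571)

Iteration 1:
  x1 = (6 - (-1)·1.000 - (2)·1.000) / (6) = 0.833
  x2 = (11 - (4)·1.000 - (-1)·1.000) / (6) = 1.333
  x3 = (-1 - (4)·1.000 - (-1)·1.000) / (7) = -0.571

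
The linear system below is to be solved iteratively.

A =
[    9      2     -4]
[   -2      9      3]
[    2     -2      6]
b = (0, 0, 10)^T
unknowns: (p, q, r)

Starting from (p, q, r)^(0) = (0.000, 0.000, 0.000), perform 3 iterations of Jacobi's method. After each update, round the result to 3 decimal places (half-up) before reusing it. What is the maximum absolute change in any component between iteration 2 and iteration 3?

Iteration 1:
  p = (0 - (2)·0.000 - (-4)·0.000) / (9) = 0.000
  q = (0 - (-2)·0.000 - (3)·0.000) / (9) = 0.000
  r = (10 - (2)·0.000 - (-2)·0.000) / (6) = 1.667
Iteration 2:
  p = (0 - (2)·0.000 - (-4)·1.667) / (9) = 0.741
  q = (0 - (-2)·0.000 - (3)·1.667) / (9) = -0.556
  r = (10 - (2)·0.000 - (-2)·0.000) / (6) = 1.667
Iteration 3:
  p = (0 - (2)·-0.556 - (-4)·1.667) / (9) = 0.864
  q = (0 - (-2)·0.741 - (3)·1.667) / (9) = -0.391
  r = (10 - (2)·0.741 - (-2)·-0.556) / (6) = 1.234
Change: (0.123, 0.165, -0.433) → max |·| = 0.433

0.433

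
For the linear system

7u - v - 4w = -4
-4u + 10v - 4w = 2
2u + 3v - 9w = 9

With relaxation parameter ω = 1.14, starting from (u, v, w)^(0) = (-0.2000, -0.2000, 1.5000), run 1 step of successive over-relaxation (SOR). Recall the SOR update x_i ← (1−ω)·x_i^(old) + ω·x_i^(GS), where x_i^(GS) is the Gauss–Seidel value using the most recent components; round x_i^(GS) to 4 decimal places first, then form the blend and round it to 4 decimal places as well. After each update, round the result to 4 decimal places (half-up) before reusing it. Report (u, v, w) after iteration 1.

Iteration 1:
  u: GS value = (-4 - (-1)·-0.2000 - (-4)·1.5000) / (7) = 0.2571;  u ← (1−ω)·-0.2000 + ω·0.2571 = 0.3211
  v: GS value = (2 - (-4)·0.3211 - (-4)·1.5000) / (10) = 0.9284;  v ← (1−ω)·-0.2000 + ω·0.9284 = 1.0864
  w: GS value = (9 - (2)·0.3211 - (3)·1.0864) / (-9) = -0.5665;  w ← (1−ω)·1.5000 + ω·-0.5665 = -0.8558

(0.3211, 1.0864, -0.8558)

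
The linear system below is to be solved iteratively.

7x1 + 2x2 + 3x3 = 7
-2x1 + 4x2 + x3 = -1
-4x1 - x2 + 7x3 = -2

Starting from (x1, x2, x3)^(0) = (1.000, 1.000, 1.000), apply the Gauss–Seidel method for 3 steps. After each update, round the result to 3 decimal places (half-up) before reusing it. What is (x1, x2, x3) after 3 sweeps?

(0.702, -0.009, 0.114)

Iteration 1:
  x1 = (7 - (2)·1.000 - (3)·1.000) / (7) = 0.286
  x2 = (-1 - (-2)·0.286 - (1)·1.000) / (4) = -0.357
  x3 = (-2 - (-4)·0.286 - (-1)·-0.357) / (7) = -0.173
Iteration 2:
  x1 = (7 - (2)·-0.357 - (3)·-0.173) / (7) = 1.176
  x2 = (-1 - (-2)·1.176 - (1)·-0.173) / (4) = 0.381
  x3 = (-2 - (-4)·1.176 - (-1)·0.381) / (7) = 0.441
Iteration 3:
  x1 = (7 - (2)·0.381 - (3)·0.441) / (7) = 0.702
  x2 = (-1 - (-2)·0.702 - (1)·0.441) / (4) = -0.009
  x3 = (-2 - (-4)·0.702 - (-1)·-0.009) / (7) = 0.114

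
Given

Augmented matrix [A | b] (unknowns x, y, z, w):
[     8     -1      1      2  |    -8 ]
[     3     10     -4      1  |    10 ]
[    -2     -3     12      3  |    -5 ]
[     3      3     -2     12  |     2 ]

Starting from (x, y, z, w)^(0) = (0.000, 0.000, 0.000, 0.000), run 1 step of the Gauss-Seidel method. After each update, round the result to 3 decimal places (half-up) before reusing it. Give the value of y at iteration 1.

1.300

Iteration 1:
  x = (-8 - (-1)·0.000 - (1)·0.000 - (2)·0.000) / (8) = -1.000
  y = (10 - (3)·-1.000 - (-4)·0.000 - (1)·0.000) / (10) = 1.300
  z = (-5 - (-2)·-1.000 - (-3)·1.300 - (3)·0.000) / (12) = -0.258
  w = (2 - (3)·-1.000 - (3)·1.300 - (-2)·-0.258) / (12) = 0.049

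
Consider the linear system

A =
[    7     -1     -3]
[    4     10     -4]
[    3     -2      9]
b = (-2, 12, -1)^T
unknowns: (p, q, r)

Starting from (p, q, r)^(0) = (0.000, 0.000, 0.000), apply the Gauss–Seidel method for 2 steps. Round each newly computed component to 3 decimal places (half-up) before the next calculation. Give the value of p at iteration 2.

0.020

Iteration 1:
  p = (-2 - (-1)·0.000 - (-3)·0.000) / (7) = -0.286
  q = (12 - (4)·-0.286 - (-4)·0.000) / (10) = 1.314
  r = (-1 - (3)·-0.286 - (-2)·1.314) / (9) = 0.276
Iteration 2:
  p = (-2 - (-1)·1.314 - (-3)·0.276) / (7) = 0.020
  q = (12 - (4)·0.020 - (-4)·0.276) / (10) = 1.302
  r = (-1 - (3)·0.020 - (-2)·1.302) / (9) = 0.172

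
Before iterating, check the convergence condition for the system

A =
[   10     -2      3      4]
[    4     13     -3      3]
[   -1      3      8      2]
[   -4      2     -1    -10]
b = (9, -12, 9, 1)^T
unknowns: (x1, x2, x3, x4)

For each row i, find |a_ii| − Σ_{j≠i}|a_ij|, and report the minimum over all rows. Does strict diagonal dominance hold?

1

row 1: |10| − (2+3+4) = 1
row 2: |13| − (4+3+3) = 3
row 3: |8| − (1+3+2) = 2
row 4: |-10| − (4+2+1) = 3
minimum over rows = 1 → strictly diagonally dominant (convergence guaranteed)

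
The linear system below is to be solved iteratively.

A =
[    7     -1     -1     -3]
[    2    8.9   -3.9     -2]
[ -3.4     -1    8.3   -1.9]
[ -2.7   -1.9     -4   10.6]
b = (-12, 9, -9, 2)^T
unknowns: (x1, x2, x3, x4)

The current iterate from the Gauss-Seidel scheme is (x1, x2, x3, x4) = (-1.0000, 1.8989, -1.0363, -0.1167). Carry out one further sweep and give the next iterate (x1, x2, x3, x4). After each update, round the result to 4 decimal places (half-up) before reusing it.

(-1.6411, 0.8997, -1.6749, -0.7001)

One sweep:
  x1 = (-12 - (-1)·1.8989 - (-1)·-1.0363 - (-3)·-0.1167) / (7) = -1.6411
  x2 = (9 - (2)·-1.6411 - (-3.9)·-1.0363 - (-2)·-0.1167) / (8.9) = 0.8997
  x3 = (-9 - (-3.4)·-1.6411 - (-1)·0.8997 - (-1.9)·-0.1167) / (8.3) = -1.6749
  x4 = (2 - (-2.7)·-1.6411 - (-1.9)·0.8997 - (-4)·-1.6749) / (10.6) = -0.7001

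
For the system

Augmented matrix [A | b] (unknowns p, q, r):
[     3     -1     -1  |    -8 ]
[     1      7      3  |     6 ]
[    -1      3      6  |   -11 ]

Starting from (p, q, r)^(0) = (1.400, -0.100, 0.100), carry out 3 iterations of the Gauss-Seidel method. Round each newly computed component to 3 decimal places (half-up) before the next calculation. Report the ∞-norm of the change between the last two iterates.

0.303

Iteration 1:
  p = (-8 - (-1)·-0.100 - (-1)·0.100) / (3) = -2.667
  q = (6 - (1)·-2.667 - (3)·0.100) / (7) = 1.195
  r = (-11 - (-1)·-2.667 - (3)·1.195) / (6) = -2.875
Iteration 2:
  p = (-8 - (-1)·1.195 - (-1)·-2.875) / (3) = -3.227
  q = (6 - (1)·-3.227 - (3)·-2.875) / (7) = 2.550
  r = (-11 - (-1)·-3.227 - (3)·2.550) / (6) = -3.646
Iteration 3:
  p = (-8 - (-1)·2.550 - (-1)·-3.646) / (3) = -3.032
  q = (6 - (1)·-3.032 - (3)·-3.646) / (7) = 2.853
  r = (-11 - (-1)·-3.032 - (3)·2.853) / (6) = -3.765
Change: (0.195, 0.303, -0.119) → max |·| = 0.303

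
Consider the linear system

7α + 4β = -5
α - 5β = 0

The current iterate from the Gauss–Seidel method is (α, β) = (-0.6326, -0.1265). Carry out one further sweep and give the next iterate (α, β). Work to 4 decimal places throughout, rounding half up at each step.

(-0.6420, -0.1284)

One sweep:
  α = (-5 - (4)·-0.1265) / (7) = -0.6420
  β = (0 - (1)·-0.6420) / (-5) = -0.1284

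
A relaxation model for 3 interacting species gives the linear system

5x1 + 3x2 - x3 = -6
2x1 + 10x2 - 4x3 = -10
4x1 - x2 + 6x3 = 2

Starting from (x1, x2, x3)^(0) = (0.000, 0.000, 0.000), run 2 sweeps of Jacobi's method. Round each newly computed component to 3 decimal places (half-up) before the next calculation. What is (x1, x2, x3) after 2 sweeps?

(-0.533, -0.627, 0.967)

Iteration 1:
  x1 = (-6 - (3)·0.000 - (-1)·0.000) / (5) = -1.200
  x2 = (-10 - (2)·0.000 - (-4)·0.000) / (10) = -1.000
  x3 = (2 - (4)·0.000 - (-1)·0.000) / (6) = 0.333
Iteration 2:
  x1 = (-6 - (3)·-1.000 - (-1)·0.333) / (5) = -0.533
  x2 = (-10 - (2)·-1.200 - (-4)·0.333) / (10) = -0.627
  x3 = (2 - (4)·-1.200 - (-1)·-1.000) / (6) = 0.967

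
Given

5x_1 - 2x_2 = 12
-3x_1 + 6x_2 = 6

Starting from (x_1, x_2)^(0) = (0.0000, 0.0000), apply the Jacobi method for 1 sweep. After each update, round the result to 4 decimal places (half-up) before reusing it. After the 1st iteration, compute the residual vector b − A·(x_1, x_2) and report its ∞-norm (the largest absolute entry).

7.2000

Iteration 1:
  x_1 = (12 - (-2)·0.0000) / (5) = 2.4000
  x_2 = (6 - (-3)·0.0000) / (6) = 1.0000
Residual b − A·x = (2.0000, 7.2000); ∞-norm = 7.2000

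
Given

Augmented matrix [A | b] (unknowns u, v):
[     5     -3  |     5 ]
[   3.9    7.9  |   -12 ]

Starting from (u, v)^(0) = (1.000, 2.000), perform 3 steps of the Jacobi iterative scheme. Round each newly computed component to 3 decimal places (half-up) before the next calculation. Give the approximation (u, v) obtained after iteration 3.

(-0.563, -1.416)

Iteration 1:
  u = (5 - (-3)·2.000) / (5) = 2.200
  v = (-12 - (3.9)·1.000) / (7.9) = -2.013
Iteration 2:
  u = (5 - (-3)·-2.013) / (5) = -0.208
  v = (-12 - (3.9)·2.200) / (7.9) = -2.605
Iteration 3:
  u = (5 - (-3)·-2.605) / (5) = -0.563
  v = (-12 - (3.9)·-0.208) / (7.9) = -1.416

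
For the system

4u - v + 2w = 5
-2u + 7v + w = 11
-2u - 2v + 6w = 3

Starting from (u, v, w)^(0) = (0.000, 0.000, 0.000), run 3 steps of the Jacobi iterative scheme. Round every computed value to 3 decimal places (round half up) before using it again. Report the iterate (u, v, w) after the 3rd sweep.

Iteration 1:
  u = (5 - (-1)·0.000 - (2)·0.000) / (4) = 1.250
  v = (11 - (-2)·0.000 - (1)·0.000) / (7) = 1.571
  w = (3 - (-2)·0.000 - (-2)·0.000) / (6) = 0.500
Iteration 2:
  u = (5 - (-1)·1.571 - (2)·0.500) / (4) = 1.393
  v = (11 - (-2)·1.250 - (1)·0.500) / (7) = 1.857
  w = (3 - (-2)·1.250 - (-2)·1.571) / (6) = 1.440
Iteration 3:
  u = (5 - (-1)·1.857 - (2)·1.440) / (4) = 0.994
  v = (11 - (-2)·1.393 - (1)·1.440) / (7) = 1.764
  w = (3 - (-2)·1.393 - (-2)·1.857) / (6) = 1.583

(0.994, 1.764, 1.583)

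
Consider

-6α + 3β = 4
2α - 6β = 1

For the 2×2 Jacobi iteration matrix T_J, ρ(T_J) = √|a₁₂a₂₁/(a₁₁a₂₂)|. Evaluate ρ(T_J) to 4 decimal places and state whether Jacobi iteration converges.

a₁₂a₂₁/(a₁₁a₂₂) = (3)·(2) / ((-6)·(-6)) = 0.166667
ρ = √|0.166667| = √0.166667 = 0.4082
ρ < 1, so Jacobi converges

0.4082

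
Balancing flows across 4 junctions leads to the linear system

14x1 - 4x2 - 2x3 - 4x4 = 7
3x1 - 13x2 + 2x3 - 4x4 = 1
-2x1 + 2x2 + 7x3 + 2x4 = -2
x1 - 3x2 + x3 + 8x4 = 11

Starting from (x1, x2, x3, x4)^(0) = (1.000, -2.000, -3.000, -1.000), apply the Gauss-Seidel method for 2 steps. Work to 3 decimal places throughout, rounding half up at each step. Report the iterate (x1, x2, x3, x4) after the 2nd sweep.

Iteration 1:
  x1 = (7 - (-4)·-2.000 - (-2)·-3.000 - (-4)·-1.000) / (14) = -0.786
  x2 = (1 - (3)·-0.786 - (2)·-3.000 - (-4)·-1.000) / (-13) = -0.412
  x3 = (-2 - (-2)·-0.786 - (2)·-0.412 - (2)·-1.000) / (7) = -0.107
  x4 = (11 - (1)·-0.786 - (-3)·-0.412 - (1)·-0.107) / (8) = 1.332
Iteration 2:
  x1 = (7 - (-4)·-0.412 - (-2)·-0.107 - (-4)·1.332) / (14) = 0.748
  x2 = (1 - (3)·0.748 - (2)·-0.107 - (-4)·1.332) / (-13) = -0.331
  x3 = (-2 - (-2)·0.748 - (2)·-0.331 - (2)·1.332) / (7) = -0.358
  x4 = (11 - (1)·0.748 - (-3)·-0.331 - (1)·-0.358) / (8) = 1.202

(0.748, -0.331, -0.358, 1.202)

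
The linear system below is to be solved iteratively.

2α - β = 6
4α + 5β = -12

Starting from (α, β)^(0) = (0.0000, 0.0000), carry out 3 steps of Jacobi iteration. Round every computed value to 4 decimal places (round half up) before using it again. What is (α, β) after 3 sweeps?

Iteration 1:
  α = (6 - (-1)·0.0000) / (2) = 3.0000
  β = (-12 - (4)·0.0000) / (5) = -2.4000
Iteration 2:
  α = (6 - (-1)·-2.4000) / (2) = 1.8000
  β = (-12 - (4)·3.0000) / (5) = -4.8000
Iteration 3:
  α = (6 - (-1)·-4.8000) / (2) = 0.6000
  β = (-12 - (4)·1.8000) / (5) = -3.8400

(0.6000, -3.8400)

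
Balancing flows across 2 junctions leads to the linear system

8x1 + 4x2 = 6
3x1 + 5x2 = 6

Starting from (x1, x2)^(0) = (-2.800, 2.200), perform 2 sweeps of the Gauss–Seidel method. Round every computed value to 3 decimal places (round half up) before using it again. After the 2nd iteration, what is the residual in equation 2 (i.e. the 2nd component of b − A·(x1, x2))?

Iteration 1:
  x1 = (6 - (4)·2.200) / (8) = -0.350
  x2 = (6 - (3)·-0.350) / (5) = 1.410
Iteration 2:
  x1 = (6 - (4)·1.410) / (8) = 0.045
  x2 = (6 - (3)·0.045) / (5) = 1.173
Residual b − A·x = (0.948, 0.000)

0.000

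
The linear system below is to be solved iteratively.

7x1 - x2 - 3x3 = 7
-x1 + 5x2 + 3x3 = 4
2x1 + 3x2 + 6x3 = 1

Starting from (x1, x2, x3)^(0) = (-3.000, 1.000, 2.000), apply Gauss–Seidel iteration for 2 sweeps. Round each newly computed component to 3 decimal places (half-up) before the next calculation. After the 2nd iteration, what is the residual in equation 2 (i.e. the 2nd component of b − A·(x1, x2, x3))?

0.673

Iteration 1:
  x1 = (7 - (-1)·1.000 - (-3)·2.000) / (7) = 2.000
  x2 = (4 - (-1)·2.000 - (3)·2.000) / (5) = 0.000
  x3 = (1 - (2)·2.000 - (3)·0.000) / (6) = -0.500
Iteration 2:
  x1 = (7 - (-1)·0.000 - (-3)·-0.500) / (7) = 0.786
  x2 = (4 - (-1)·0.786 - (3)·-0.500) / (5) = 1.257
  x3 = (1 - (2)·0.786 - (3)·1.257) / (6) = -0.724
Residual b − A·x = (0.583, 0.673, 0.001)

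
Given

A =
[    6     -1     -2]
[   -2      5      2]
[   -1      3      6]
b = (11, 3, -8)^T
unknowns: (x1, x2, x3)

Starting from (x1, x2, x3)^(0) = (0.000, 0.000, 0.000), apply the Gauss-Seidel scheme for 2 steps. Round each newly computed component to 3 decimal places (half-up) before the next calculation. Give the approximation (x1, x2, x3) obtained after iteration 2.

(1.491, 1.874, -2.022)

Iteration 1:
  x1 = (11 - (-1)·0.000 - (-2)·0.000) / (6) = 1.833
  x2 = (3 - (-2)·1.833 - (2)·0.000) / (5) = 1.333
  x3 = (-8 - (-1)·1.833 - (3)·1.333) / (6) = -1.694
Iteration 2:
  x1 = (11 - (-1)·1.333 - (-2)·-1.694) / (6) = 1.491
  x2 = (3 - (-2)·1.491 - (2)·-1.694) / (5) = 1.874
  x3 = (-8 - (-1)·1.491 - (3)·1.874) / (6) = -2.022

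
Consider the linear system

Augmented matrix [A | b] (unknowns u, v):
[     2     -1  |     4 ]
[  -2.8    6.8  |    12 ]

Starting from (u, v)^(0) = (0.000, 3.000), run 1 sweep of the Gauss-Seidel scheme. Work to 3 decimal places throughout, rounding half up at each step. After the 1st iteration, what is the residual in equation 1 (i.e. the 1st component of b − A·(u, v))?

Iteration 1:
  u = (4 - (-1)·3.000) / (2) = 3.500
  v = (12 - (-2.8)·3.500) / (6.8) = 3.206
Residual b − A·x = (0.206, -0.001)

0.206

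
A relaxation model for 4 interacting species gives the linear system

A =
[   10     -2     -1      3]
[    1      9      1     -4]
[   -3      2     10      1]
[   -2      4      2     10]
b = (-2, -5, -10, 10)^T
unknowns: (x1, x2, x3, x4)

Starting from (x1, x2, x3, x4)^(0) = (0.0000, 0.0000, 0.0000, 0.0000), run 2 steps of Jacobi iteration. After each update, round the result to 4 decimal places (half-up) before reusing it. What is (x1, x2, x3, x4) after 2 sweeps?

(-0.7111, 0.0222, -1.0489, 1.3822)

Iteration 1:
  x1 = (-2 - (-2)·0.0000 - (-1)·0.0000 - (3)·0.0000) / (10) = -0.2000
  x2 = (-5 - (1)·0.0000 - (1)·0.0000 - (-4)·0.0000) / (9) = -0.5556
  x3 = (-10 - (-3)·0.0000 - (2)·0.0000 - (1)·0.0000) / (10) = -1.0000
  x4 = (10 - (-2)·0.0000 - (4)·0.0000 - (2)·0.0000) / (10) = 1.0000
Iteration 2:
  x1 = (-2 - (-2)·-0.5556 - (-1)·-1.0000 - (3)·1.0000) / (10) = -0.7111
  x2 = (-5 - (1)·-0.2000 - (1)·-1.0000 - (-4)·1.0000) / (9) = 0.0222
  x3 = (-10 - (-3)·-0.2000 - (2)·-0.5556 - (1)·1.0000) / (10) = -1.0489
  x4 = (10 - (-2)·-0.2000 - (4)·-0.5556 - (2)·-1.0000) / (10) = 1.3822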